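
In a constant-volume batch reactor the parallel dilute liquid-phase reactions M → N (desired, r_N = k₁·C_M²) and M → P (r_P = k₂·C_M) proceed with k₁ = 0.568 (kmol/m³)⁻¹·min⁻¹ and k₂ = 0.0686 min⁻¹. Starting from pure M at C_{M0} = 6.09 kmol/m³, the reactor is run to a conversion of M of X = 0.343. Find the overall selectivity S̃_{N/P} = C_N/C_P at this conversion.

C_M = C_{M0}(1−X) = 4.001 kmol/m³.
Along a PFR/batch, dC_P/dC_M = −r_P/(r_N+r_P) = −k₂/(k₂+k₁·C_M).
Integrating from C_{M0} to C_M: C_P = (0.0686/0.568)·ln[(0.0686+0.568·6.09)/(0.0686+0.568·4.00)] = 0.1208·ln(3.528/2.341) = 0.04951 kmol/m³.
Then C_N = (C_{M0}−C_M) − C_P = 2.089 − 0.04951 = 2.039 kmol/m³.
S̃_{N/P} = C_N/C_P = 2.039/0.04951 = 41.2.

41.2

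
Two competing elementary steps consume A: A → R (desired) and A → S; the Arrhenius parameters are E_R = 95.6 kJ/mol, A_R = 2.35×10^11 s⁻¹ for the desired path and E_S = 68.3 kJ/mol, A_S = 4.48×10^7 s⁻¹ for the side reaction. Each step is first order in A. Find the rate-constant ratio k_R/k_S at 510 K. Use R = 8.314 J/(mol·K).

Since both paths have the same order in A, the concentration cancels and S_{R/S} = k_R/k_S = (A_R/A_S)·exp[(E_S−E_R)/(RT)].
(E_S−E_R)/(RT) = (68.3−95.6)×10³/(8.314×510) = -27300/4240 = -6.438.
k_R/k_S = (2.35×10^11/4.48×10^7)·exp(-6.438) = 5246 × 0.001599 = 8.39.

8.39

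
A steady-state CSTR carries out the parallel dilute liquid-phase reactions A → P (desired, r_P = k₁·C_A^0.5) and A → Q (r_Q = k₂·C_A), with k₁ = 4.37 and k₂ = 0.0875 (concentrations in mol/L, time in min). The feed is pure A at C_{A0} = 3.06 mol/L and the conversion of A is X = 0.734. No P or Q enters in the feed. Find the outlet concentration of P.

Exit C_A = C_{A0}(1−X) = 3.06×0.266 = 0.8140 mol/L.
A CSTR operates uniformly at the exit composition, giving r_P = 3.943 and r_Q = 0.07122 (each k·C_A^n at C_A = 0.8140).
Fraction of consumed A going to P: r_P/(r_P+r_Q) = 0.9823.
C_P = 0.9823·C_{A0}·X = 0.9823×3.06×0.734 = 2.21 mol/L.

2.21 mol/L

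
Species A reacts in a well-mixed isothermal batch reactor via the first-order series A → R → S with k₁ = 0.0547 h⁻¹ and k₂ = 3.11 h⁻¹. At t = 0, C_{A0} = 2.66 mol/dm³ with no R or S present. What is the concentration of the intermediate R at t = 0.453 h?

0.0348 mol/dm³

Solving the coupled first-order balances gives C_R(t) = [k₁/(k₂−k₁)]·C_{A0}·(e^(−k₁t) − e^(−k₂t)).
e^(−k₁t) = e^(−0.0547×0.453) = e^(−0.02478) = 0.9755; e^(−k₂t) = e^(−1.409) = 0.2444.
C_R = 0.0547×2.66/(3.11−0.0547) × (0.9755−0.2444) = 0.04762×0.7311 = 0.03482 mol/dm³.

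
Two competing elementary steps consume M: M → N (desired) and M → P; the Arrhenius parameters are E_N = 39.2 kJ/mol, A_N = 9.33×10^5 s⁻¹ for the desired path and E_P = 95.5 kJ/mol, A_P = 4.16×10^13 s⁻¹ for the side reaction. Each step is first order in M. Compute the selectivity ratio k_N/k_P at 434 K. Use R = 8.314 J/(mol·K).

k_N/k_P = (A_N/A_P)·exp[−(E_N−E_P)/(RT)] = (A_N/A_P)·exp[(E_P−E_N)/(RT)].
(E_P−E_N)/(RT) = (95.5−39.2)×10³/(8.314×434) = 56300/3608 = 15.60.
k_N/k_P = (9.33×10^5/4.16×10^13)·exp(15.60) = 2.243×10^-8 × 5.975×10^6 = 0.134.
Since E_N < E_P, lowering the temperature improves selectivity toward N.

0.134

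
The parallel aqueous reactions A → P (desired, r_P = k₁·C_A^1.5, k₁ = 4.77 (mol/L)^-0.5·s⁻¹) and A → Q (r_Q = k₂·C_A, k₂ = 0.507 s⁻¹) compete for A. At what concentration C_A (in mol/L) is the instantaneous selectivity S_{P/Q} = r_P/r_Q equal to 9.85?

1.10 mol/L

S_{P/Q} = (k₁/k₂)·C_A^0.5 ⇒ C_A = (S·k₂/k₁)^(2).
= (9.85×0.507/4.77)^(2) = (1.047)^(2) = 1.10 mol/L.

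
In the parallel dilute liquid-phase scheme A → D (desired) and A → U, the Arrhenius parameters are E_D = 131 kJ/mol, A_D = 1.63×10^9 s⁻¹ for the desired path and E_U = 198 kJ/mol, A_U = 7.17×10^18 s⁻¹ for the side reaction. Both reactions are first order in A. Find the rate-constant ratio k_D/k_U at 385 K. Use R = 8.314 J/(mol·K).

Since both paths have the same order in A, the concentration cancels and S_{D/U} = k_D/k_U = (A_D/A_U)·exp[(E_U−E_D)/(RT)].
(E_U−E_D)/(RT) = (198−131)×10³/(8.314×385) = 67000/3201 = 20.93.
k_D/k_U = (1.63×10^9/7.17×10^18)·exp(20.93) = 2.273×10^-10 × 1.232×10^9 = 0.280.

0.280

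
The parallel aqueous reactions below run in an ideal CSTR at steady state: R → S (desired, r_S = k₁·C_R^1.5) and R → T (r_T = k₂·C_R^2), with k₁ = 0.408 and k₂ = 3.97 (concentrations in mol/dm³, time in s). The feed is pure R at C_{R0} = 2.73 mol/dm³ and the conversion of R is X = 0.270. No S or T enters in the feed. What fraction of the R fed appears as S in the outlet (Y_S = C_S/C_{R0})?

Exit C_R = C_{R0}(1−X) = 2.73×0.730 = 1.993 mol/dm³.
Rates in a CSTR are evaluated at the outlet concentration: r_S = 0.408×1.993^1.5 = 1.148, r_T = 3.97×1.993^2 = 15.77.
Fraction of consumed R going to S: r_S/(r_S+r_T) = 0.06786.
C_S = 0.06786·C_{R0}·X = 0.06786×2.73×0.270 = 0.0500 mol/dm³; Y_S = C_S/C_{R0} = 0.0183.

0.0183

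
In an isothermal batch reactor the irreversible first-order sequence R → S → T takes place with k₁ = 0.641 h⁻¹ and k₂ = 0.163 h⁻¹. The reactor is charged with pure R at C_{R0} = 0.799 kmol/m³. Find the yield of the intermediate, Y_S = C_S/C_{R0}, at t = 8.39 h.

The intermediate concentration in a first-order A→B→C sequence is C_S = k₁C_{R0}(e^(−k₁t) − e^(−k₂t))/(k₂−k₁).
e^(−k₁t) = e^(−0.641×8.39) = e^(−5.378) = 0.004617; e^(−k₂t) = e^(−1.368) = 0.2547.
C_S = 0.641×0.799/(0.163−0.641) × (0.004617−0.2547) = (-1.071)×(-0.2501) = 0.2680 kmol/m³.
Y_S = C_S/C_{R0} = 0.2680/0.799 = 0.335.

0.335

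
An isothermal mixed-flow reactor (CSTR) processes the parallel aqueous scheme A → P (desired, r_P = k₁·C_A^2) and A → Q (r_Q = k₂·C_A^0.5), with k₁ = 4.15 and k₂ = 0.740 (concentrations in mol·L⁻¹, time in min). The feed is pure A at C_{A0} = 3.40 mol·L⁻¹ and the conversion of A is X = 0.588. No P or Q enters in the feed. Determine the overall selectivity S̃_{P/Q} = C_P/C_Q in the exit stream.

Exit C_A = C_{A0}(1−X) = 3.40×0.412 = 1.401 mol·L⁻¹.
In a CSTR the entire volume is at exit conditions, so r_P = 4.15×1.401^2 = 8.143 and r_Q = 0.740×1.401^0.5 = 0.8758.
Overall selectivity = C_P/C_Q = r_Pτ/(r_Qτ) = r_P/r_Q = 9.30.

9.30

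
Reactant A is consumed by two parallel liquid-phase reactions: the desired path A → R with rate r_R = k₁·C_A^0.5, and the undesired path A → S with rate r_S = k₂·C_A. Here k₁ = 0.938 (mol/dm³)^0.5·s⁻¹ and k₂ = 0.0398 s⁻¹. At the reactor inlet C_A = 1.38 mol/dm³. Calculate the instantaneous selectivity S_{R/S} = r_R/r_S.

S_{R/S} = r_R/r_S = (k₁·C_A^0.5)/(k₂·C_A) = (k₁/k₂)·C_A^-0.5.
= (0.938×1.380^0.5) / (0.0398×1.380) = 1.102/0.05492 = 20.1.
The undesired path is higher order in A, so low C_A (CSTR or dilute feed) favours R.

20.1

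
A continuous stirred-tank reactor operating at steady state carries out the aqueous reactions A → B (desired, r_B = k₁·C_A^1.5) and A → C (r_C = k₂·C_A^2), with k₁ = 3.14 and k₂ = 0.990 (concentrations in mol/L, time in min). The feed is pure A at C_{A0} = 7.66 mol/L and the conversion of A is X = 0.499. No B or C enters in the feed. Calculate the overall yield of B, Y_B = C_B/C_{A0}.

Exit C_A = C_{A0}(1−X) = 7.66×0.501 = 3.838 mol/L.
Rates in a CSTR are evaluated at the outlet concentration: r_B = 3.14×3.838^1.5 = 23.61, r_C = 0.990×3.838^2 = 14.58.
Fraction of consumed A going to B: r_B/(r_B+r_C) = 0.6182.
C_B = 0.6182·C_{A0}·X = 0.6182×7.66×0.499 = 2.36 mol/L; Y_B = C_B/C_{A0} = 0.308.

0.308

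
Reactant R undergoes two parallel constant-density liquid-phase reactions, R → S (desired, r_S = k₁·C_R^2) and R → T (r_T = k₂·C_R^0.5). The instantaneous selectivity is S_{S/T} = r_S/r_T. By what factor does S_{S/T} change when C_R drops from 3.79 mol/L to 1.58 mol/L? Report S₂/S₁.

S_{S/T} = (k₁/k₂)·C_R^1.5, so S₂/S₁ = (C_{R,2}/C_{R,1})^1.5.
= (1.58/3.79)^1.5 = (0.4169)^1.5 = 0.269.
Selectivity toward S falls as C_R falls — high-concentration operation is favoured.

0.269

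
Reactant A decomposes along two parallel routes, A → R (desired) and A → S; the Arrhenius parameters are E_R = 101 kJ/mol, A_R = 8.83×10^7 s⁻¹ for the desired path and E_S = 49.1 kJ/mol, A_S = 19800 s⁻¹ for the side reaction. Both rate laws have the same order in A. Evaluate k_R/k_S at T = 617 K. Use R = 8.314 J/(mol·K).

Since both paths have the same order in A, the concentration cancels and S_{R/S} = k_R/k_S = (A_R/A_S)·exp[(E_S−E_R)/(RT)].
(E_S−E_R)/(RT) = (49.1−101)×10³/(8.314×617) = -51900/5130 = -10.12.
k_R/k_S = (8.83×10^7/19800)·exp(-10.12) = 4460 × 4.037×10^-5 = 0.180.
Since E_R > E_S, raising the temperature improves selectivity toward R.

0.180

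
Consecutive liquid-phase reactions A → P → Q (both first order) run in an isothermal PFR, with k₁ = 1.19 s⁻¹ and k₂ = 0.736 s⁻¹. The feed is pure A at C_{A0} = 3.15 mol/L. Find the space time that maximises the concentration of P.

Setting dC_P/dτ = 0 gives τ_opt = ln(k₂/k₁)/(k₂−k₁).
= ln(0.736/1.19)/(0.736−1.19) = ln(0.6185)/-0.4540 = -0.4805/-0.4540 = 1.06 s.

1.06 s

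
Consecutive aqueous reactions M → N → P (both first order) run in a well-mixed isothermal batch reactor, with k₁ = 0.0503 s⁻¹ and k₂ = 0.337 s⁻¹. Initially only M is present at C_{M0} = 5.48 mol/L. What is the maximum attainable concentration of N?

Evaluating C_N at t_opt = ln(k₂/k₁)/(k₂−k₁) gives C_{N,max}/C_{M0} = (k₁/k₂)^[k₂/(k₂−k₁)].
= (0.0503/0.337)^(0.337/(0.337−0.0503)) = (0.1493)^(1.175) = 0.1069.
C_{N,max} = 0.1069×5.48 = 0.586 mol/L.

0.586 mol/L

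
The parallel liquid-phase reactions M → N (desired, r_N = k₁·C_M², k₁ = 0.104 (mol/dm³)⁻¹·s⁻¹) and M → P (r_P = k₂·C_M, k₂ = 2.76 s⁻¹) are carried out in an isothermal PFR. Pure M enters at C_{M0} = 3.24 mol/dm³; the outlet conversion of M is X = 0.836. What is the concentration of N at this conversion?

0.178 mol/dm³

C_M = C_{M0}(1−X) = 0.5314 mol/dm³.
Along a PFR/batch, dC_P/dC_M = −r_P/(r_N+r_P) = −k₂/(k₂+k₁·C_M).
Integrating from C_{M0} to C_M: C_P = (2.76/0.104)·ln[(2.76+0.104·3.24)/(2.76+0.104·0.531)] = 26.54·ln(3.097/2.815) = 2.531 mol/dm³.
Then C_N = (C_{M0}−C_M) − C_P = 2.709 − 2.531 = 0.1778 mol/dm³.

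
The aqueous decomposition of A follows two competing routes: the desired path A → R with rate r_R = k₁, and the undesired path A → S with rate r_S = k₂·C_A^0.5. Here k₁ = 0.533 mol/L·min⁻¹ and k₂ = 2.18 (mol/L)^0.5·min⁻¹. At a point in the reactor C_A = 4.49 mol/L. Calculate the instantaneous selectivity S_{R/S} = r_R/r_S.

S_{R/S} = r_R/r_S = (k₁)/(k₂·C_A^0.5) = (k₁/k₂)·C_A^-0.5.
= (0.533) / (2.18×4.490^0.5) = 0.5330/4.619 = 0.115.

0.115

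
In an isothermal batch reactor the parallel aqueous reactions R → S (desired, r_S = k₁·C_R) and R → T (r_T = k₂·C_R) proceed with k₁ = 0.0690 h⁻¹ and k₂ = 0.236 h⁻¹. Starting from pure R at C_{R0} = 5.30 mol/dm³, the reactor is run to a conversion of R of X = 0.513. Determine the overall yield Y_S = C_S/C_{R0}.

0.116

C_R = C_{R0}(1−X) = 2.581 mol/dm³.
Both paths are first order in R, so the instantaneous fraction to S is constant: dC_S/d(−C_R) = k₁/(k₁+k₂) = 0.2262.
C_S = 0.2262·(C_{R0}−C_R) = 0.2262×2.719 = 0.615 mol/dm³.
Y_S = C_S/C_{R0} = 0.6151/5.30 = 0.116.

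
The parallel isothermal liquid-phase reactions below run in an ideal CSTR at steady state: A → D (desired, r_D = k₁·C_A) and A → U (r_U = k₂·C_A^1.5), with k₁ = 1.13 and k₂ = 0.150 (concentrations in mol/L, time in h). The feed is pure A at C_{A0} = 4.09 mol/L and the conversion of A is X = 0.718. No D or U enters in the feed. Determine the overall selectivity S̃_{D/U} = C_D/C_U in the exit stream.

7.01

Exit C_A = C_{A0}(1−X) = 4.09×0.282 = 1.153 mol/L.
In a CSTR the entire volume is at exit conditions, so r_D = 1.13×1.153 = 1.303 and r_U = 0.150×1.153^1.5 = 0.1858.
Overall selectivity = C_D/C_U = r_Dτ/(r_Uτ) = r_D/r_U = 7.01.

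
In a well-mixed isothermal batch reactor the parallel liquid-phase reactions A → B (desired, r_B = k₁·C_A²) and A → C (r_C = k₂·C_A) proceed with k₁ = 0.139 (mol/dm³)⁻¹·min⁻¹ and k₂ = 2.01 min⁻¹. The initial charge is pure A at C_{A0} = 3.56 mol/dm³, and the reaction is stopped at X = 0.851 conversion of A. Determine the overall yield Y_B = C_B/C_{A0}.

C_A = C_{A0}(1−X) = 0.5304 mol/dm³.
Along a PFR/batch, dC_C/dC_A = −r_C/(r_B+r_C) = −k₂/(k₂+k₁·C_A).
Integrating from C_{A0} to C_A: C_C = (2.01/0.139)·ln[(2.01+0.139·3.56)/(2.01+0.139·0.530)] = 14.46·ln(2.505/2.084) = 2.662 mol/dm³.
Then C_B = (C_{A0}−C_A) − C_C = 3.030 − 2.662 = 0.3679 mol/dm³.
Y_B = C_B/C_{A0} = 0.3679/3.56 = 0.103.

0.103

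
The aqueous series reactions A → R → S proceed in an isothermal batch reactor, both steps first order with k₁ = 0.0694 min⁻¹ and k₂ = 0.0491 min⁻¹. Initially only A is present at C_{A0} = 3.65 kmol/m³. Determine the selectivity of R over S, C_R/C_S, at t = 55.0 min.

Solving the coupled first-order balances gives C_R(t) = [k₁/(k₂−k₁)]·C_{A0}·(e^(−k₁t) − e^(−k₂t)).
e^(−k₁t) = e^(−0.0694×55.0) = e^(−3.817) = 0.02199; e^(−k₂t) = e^(−2.700) = 0.06717.
C_R = 0.0694×3.65/(0.0491−0.0694) × (0.02199−0.06717) = (-12.48)×(-0.04518) = 0.5637 kmol/m³.
C_A = C_{A0}e^(−k₁t) = 0.08028 kmol/m³, so C_S = C_{A0}−C_A−C_R = 3.006 kmol/m³; C_R/C_S = 0.188.

0.188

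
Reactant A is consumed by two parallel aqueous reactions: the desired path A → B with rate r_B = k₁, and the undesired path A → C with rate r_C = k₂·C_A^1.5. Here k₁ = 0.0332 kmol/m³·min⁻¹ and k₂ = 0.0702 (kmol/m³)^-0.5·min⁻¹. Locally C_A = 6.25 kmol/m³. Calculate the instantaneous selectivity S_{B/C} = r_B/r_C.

0.0303

S_{B/C} = r_B/r_C = (k₁)/(k₂·C_A^1.5) = (k₁/k₂)·C_A^-1.5.
= (0.0332) / (0.0702×6.250^1.5) = 0.03320/1.097 = 0.0303.
The undesired path is higher order in A, so low C_A (CSTR or dilute feed) favours B.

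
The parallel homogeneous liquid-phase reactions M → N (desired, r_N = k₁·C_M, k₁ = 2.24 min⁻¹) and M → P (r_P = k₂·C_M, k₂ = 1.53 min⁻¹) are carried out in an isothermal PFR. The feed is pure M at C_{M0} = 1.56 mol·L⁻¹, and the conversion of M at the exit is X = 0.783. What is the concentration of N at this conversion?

C_M = C_{M0}(1−X) = 0.3385 mol·L⁻¹.
Both paths are first order in M, so the instantaneous fraction to N is constant: dC_N/d(−C_M) = k₁/(k₁+k₂) = 0.5942.
C_N = 0.5942·(C_{M0}−C_M) = 0.5942×1.221 = 0.726 mol·L⁻¹.

0.726 mol·L⁻¹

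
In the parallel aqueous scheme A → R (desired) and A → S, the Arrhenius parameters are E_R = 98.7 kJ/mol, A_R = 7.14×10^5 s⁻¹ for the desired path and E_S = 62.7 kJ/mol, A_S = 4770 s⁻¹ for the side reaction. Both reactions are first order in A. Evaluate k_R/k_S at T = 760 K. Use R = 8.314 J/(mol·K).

With equal orders, S_{R/S} = k_R/k_S = (A_R/A_S)·exp[(E_S−E_R)/(RT)].
(E_S−E_R)/(RT) = (62.7−98.7)×10³/(8.314×760) = -36000/6319 = -5.697.
k_R/k_S = (7.14×10^5/4770)·exp(-5.697) = 149.7 × 0.003355 = 0.502.

0.502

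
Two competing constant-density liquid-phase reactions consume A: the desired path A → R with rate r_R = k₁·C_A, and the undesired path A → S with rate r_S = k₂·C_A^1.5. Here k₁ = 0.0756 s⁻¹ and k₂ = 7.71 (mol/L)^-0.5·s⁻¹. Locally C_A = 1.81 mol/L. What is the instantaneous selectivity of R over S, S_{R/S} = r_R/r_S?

0.00729

S_{R/S} = r_R/r_S = (k₁·C_A)/(k₂·C_A^1.5) = (k₁/k₂)·C_A^-0.5.
= (0.0756×1.810) / (7.71×1.810^1.5) = 0.1368/18.77 = 0.00729.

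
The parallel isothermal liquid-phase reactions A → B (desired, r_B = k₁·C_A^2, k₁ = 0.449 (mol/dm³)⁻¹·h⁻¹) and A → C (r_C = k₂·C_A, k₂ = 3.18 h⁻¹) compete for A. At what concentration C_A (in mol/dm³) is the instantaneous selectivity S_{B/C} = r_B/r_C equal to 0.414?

S_{B/C} = (k₁/k₂)·C_A ⇒ C_A = S·k₂/k₁.
= 0.414×3.18/0.449 = 2.93 mol/dm³.

2.93 mol/dm³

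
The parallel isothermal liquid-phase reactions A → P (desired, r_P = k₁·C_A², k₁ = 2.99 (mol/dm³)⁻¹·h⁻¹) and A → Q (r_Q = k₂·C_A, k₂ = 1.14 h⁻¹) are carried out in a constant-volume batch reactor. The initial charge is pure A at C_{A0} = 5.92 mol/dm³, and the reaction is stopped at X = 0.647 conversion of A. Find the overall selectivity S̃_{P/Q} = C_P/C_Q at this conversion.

9.73

C_A = C_{A0}(1−X) = 2.090 mol/dm³.
Along a PFR/batch, dC_Q/dC_A = −r_Q/(r_P+r_Q) = −k₂/(k₂+k₁·C_A).
Integrating from C_{A0} to C_A: C_Q = (1.14/2.99)·ln[(1.14+2.99·5.92)/(1.14+2.99·2.09)] = 0.3813·ln(18.84/7.388) = 0.3569 mol/dm³.
Then C_P = (C_{A0}−C_A) − C_Q = 3.830 − 0.3569 = 3.473 mol/dm³.
S̃_{P/Q} = C_P/C_Q = 3.473/0.3569 = 9.73.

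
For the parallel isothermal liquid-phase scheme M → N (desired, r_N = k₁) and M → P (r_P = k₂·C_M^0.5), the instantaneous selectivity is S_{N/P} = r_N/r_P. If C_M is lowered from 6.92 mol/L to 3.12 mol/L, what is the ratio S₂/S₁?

1.49

S_{N/P} = (k₁/k₂)·C_M^-0.5, so S₂/S₁ = (C_{M,2}/C_{M,1})^-0.5.
= (3.12/6.92)^(-0.5) = (0.4509)^(-0.5) = 1.49.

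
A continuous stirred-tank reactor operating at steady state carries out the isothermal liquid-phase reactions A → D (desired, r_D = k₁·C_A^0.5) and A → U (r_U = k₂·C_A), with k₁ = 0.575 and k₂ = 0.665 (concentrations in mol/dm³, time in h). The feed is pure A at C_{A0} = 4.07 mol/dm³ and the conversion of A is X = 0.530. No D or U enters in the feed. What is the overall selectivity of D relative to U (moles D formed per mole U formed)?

Exit C_A = C_{A0}(1−X) = 4.07×0.470 = 1.913 mol/dm³.
A CSTR operates uniformly at the exit composition, giving r_D = 0.7953 and r_U = 1.272 (each k·C_A^n at C_A = 1.913).
Overall selectivity = C_D/C_U = r_Dτ/(r_Uτ) = r_D/r_U = 0.625.

0.625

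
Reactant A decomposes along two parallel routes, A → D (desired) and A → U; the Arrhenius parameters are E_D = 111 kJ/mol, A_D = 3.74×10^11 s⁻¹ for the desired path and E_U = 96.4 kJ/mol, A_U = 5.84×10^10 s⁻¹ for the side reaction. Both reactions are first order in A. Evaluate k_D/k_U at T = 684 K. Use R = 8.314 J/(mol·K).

0.491

With equal orders, S_{D/U} = k_D/k_U = (A_D/A_U)·exp[(E_U−E_D)/(RT)].
(E_U−E_D)/(RT) = (96.4−111)×10³/(8.314×684) = -14600/5687 = -2.567.
k_D/k_U = (3.74×10^11/5.84×10^10)·exp(-2.567) = 6.404 × 0.07674 = 0.491.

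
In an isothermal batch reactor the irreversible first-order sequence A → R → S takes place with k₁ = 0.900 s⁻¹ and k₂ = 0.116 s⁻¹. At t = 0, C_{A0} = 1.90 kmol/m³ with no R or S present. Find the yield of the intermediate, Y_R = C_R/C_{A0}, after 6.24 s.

0.552

The intermediate concentration in a first-order A→B→C sequence is C_R = k₁C_{A0}(e^(−k₁t) − e^(−k₂t))/(k₂−k₁).
e^(−k₁t) = e^(−0.900×6.24) = e^(−5.616) = 0.003639; e^(−k₂t) = e^(−0.7238) = 0.4849.
C_R = 0.900×1.90/(0.116−0.900) × (0.003639−0.4849) = (-2.181)×(-0.4812) = 1.050 kmol/m³.
Y_R = C_R/C_{A0} = 1.050/1.90 = 0.552.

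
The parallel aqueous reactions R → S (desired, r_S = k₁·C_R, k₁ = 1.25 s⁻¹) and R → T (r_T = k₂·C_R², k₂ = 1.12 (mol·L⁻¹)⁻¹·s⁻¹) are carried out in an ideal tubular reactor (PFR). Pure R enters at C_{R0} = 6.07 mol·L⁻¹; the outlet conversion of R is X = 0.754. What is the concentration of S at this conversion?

1.13 mol·L⁻¹

C_R = C_{R0}(1−X) = 1.493 mol·L⁻¹.
Along a PFR/batch, dC_S/dC_R = −r_S/(r_S+r_T) = −k₁/(k₁+k₂·C_R).
Integrating from C_{R0} to C_R: C_S = (1.25/1.12)·ln[(1.25+1.12·6.07)/(1.25+1.12·1.49)] = 1.116·ln(8.048/2.922) = 1.131 mol·L⁻¹.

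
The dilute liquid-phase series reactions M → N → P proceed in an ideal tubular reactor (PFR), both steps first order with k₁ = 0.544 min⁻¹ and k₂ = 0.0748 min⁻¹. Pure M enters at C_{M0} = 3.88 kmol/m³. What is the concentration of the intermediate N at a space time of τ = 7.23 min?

For first-order series with pure M initially, C_N(τ) = k₁C_{M0}/(k₂−k₁)·(e^(−k₁τ) − e^(−k₂τ)).
e^(−k₁τ) = e^(−0.544×7.23) = e^(−3.933) = 0.01958; e^(−k₂τ) = e^(−0.5408) = 0.5823.
C_N = 0.544×3.88/(0.0748−0.544) × (0.01958−0.5823) = (-4.499)×(-0.5627) = 2.531 kmol/m³.

2.53 kmol/m³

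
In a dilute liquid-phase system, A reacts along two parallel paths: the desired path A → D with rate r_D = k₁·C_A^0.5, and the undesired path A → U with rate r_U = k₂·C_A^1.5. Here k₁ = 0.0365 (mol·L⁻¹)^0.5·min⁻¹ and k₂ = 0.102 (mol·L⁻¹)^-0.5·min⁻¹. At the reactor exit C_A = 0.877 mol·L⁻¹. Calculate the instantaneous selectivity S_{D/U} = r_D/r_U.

S_{D/U} = r_D/r_U = (k₁·C_A^0.5)/(k₂·C_A^1.5) = (k₁/k₂)·C_A⁻¹.
= (0.0365×0.8770^0.5) / (0.102×0.8770^1.5) = 0.03418/0.08377 = 0.408.

0.408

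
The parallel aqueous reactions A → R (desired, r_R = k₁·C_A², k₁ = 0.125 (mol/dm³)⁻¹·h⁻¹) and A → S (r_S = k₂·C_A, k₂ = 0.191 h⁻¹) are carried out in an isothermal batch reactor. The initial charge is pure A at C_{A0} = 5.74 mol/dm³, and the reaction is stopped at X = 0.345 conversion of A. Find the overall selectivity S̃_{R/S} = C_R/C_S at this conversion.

C_A = C_{A0}(1−X) = 3.760 mol/dm³.
Along a PFR/batch, dC_S/dC_A = −r_S/(r_R+r_S) = −k₂/(k₂+k₁·C_A).
Integrating from C_{A0} to C_A: C_S = (0.191/0.125)·ln[(0.191+0.125·5.74)/(0.191+0.125·3.76)] = 1.528·ln(0.9085/0.6610) = 0.4861 mol/dm³.
Then C_R = (C_{A0}−C_A) − C_S = 1.980 − 0.4861 = 1.494 mol/dm³.
S̃_{R/S} = C_R/C_S = 1.494/0.4861 = 3.07.

3.07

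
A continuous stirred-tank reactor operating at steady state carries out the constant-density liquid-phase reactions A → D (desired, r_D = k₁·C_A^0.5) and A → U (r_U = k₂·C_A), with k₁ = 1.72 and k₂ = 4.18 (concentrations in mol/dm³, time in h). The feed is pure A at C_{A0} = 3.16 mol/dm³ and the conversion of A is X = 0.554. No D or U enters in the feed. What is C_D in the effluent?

Exit C_A = C_{A0}(1−X) = 3.16×0.446 = 1.409 mol/dm³.
Rates in a CSTR are evaluated at the outlet concentration: r_D = 1.72×1.409^0.5 = 2.042, r_U = 4.18×1.409 = 5.891.
Fraction of consumed A going to D: r_D/(r_D+r_U) = 0.2574.
C_D = 0.2574·C_{A0}·X = 0.2574×3.16×0.554 = 0.451 mol/dm³.

0.451 mol/dm³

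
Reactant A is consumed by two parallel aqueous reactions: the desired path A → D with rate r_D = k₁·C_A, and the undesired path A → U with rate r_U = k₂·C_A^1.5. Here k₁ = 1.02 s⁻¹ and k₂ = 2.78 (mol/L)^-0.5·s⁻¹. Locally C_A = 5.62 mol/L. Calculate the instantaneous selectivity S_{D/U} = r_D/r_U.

S_{D/U} = r_D/r_U = (k₁·C_A)/(k₂·C_A^1.5) = (k₁/k₂)·C_A^-0.5.
= (1.02×5.620) / (2.78×5.620^1.5) = 5.732/37.04 = 0.155.
The undesired path is higher order in A, so low C_A (CSTR or dilute feed) favours D.

0.155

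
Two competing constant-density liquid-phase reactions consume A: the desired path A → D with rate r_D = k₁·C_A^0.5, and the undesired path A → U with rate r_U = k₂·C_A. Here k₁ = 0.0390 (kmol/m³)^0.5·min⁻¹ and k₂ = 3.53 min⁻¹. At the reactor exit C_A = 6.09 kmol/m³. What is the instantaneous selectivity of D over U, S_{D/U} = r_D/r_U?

0.00448

S_{D/U} = r_D/r_U = (k₁·C_A^0.5)/(k₂·C_A) = (k₁/k₂)·C_A^-0.5.
= (0.0390×6.090^0.5) / (3.53×6.090) = 0.09624/21.50 = 0.00448.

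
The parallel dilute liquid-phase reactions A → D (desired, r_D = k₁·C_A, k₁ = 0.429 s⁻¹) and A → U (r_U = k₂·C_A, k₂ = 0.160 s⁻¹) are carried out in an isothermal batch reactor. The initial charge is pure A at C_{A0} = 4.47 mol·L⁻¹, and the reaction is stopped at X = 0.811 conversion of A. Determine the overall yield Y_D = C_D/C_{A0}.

C_A = C_{A0}(1−X) = 0.8448 mol·L⁻¹.
Both paths are first order in A, so the instantaneous fraction to D is constant: dC_D/d(−C_A) = k₁/(k₁+k₂) = 0.7284.
C_D = 0.7284·(C_{A0}−C_A) = 0.7284×3.625 = 2.64 mol·L⁻¹.
Y_D = C_D/C_{A0} = 2.640/4.47 = 0.591.

0.591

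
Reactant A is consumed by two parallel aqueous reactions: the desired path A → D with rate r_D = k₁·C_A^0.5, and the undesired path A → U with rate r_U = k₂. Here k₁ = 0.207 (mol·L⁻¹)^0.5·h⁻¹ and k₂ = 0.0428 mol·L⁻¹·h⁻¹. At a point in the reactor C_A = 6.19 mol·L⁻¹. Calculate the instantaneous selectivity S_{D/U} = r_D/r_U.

S_{D/U} = r_D/r_U = (k₁·C_A^0.5)/(k₂) = (k₁/k₂)·C_A^0.5.
= (0.207×6.190^0.5) / (0.0428) = 0.5150/0.04280 = 12.0.
Since the desired path is higher order in A, keeping C_A high (PFR or concentrated feed) favours D.

12.0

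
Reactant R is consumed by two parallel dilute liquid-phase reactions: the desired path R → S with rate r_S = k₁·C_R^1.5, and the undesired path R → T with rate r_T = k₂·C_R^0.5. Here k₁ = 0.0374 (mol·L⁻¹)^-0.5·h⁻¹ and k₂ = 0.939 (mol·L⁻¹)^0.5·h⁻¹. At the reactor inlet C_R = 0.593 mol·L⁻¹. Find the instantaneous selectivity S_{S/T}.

S_{S/T} = r_S/r_T = (k₁·C_R^1.5)/(k₂·C_R^0.5) = (k₁/k₂)·C_R.
= (0.0374×0.5930^1.5) / (0.939×0.5930^0.5) = 0.01708/0.7231 = 0.0236.

0.0236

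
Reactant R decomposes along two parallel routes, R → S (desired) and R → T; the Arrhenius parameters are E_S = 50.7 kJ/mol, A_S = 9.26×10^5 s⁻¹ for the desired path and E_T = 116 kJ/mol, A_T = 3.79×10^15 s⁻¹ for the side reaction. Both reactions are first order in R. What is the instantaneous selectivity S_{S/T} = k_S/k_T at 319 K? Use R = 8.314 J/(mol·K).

With equal orders, S_{S/T} = k_S/k_T = (A_S/A_T)·exp[(E_T−E_S)/(RT)].
(E_T−E_S)/(RT) = (116−50.7)×10³/(8.314×319) = 65300/2652 = 24.62.
k_S/k_T = (9.26×10^5/3.79×10^15)·exp(24.62) = 2.443×10^-10 × 4.931×10^10 = 12.0.

12.0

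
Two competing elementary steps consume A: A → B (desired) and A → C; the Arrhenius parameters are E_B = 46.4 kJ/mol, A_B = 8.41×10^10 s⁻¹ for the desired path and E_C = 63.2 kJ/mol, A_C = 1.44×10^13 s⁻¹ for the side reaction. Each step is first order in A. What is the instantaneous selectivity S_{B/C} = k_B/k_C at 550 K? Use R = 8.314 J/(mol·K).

k_B/k_C = (A_B/A_C)·exp[−(E_B−E_C)/(RT)] = (A_B/A_C)·exp[(E_C−E_B)/(RT)].
(E_C−E_B)/(RT) = (63.2−46.4)×10³/(8.314×550) = 16800/4573 = 3.674.
k_B/k_C = (8.41×10^10/1.44×10^13)·exp(3.674) = 0.005840 × 39.41 = 0.230.
Since E_B < E_C, lowering the temperature improves selectivity toward B.

0.230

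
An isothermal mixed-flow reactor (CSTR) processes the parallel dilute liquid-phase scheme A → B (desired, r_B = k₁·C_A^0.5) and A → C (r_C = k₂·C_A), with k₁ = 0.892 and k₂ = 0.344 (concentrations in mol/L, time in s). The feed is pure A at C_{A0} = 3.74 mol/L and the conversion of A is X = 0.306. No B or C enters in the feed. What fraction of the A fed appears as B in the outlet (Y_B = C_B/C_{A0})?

Exit C_A = C_{A0}(1−X) = 3.74×0.694 = 2.596 mol/L.
In a CSTR the entire volume is at exit conditions, so r_B = 0.892×2.596^0.5 = 1.437 and r_C = 0.344×2.596 = 0.8929.
Fraction of consumed A going to B: r_B/(r_B+r_C) = 0.6168.
C_B = 0.6168·C_{A0}·X = 0.6168×3.74×0.306 = 0.706 mol/L; Y_B = C_B/C_{A0} = 0.189.

0.189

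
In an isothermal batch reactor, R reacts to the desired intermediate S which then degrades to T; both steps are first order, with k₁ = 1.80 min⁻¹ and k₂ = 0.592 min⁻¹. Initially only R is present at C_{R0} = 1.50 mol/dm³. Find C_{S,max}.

At the optimum, C_{S,max}/C_{R0} = (k₁/k₂)^[k₂/(k₂−k₁)].
= (1.80/0.592)^(0.592/(0.592−1.80)) = (3.041)^(-0.4901) = 0.5799.
C_{S,max} = 0.5799×1.50 = 0.870 mol/dm³.

0.870 mol/dm³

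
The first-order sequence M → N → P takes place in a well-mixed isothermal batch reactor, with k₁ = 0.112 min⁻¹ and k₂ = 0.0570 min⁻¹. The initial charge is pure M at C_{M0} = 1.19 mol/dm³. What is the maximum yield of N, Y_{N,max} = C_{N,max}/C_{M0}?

0.497

For a first-order series the maximum intermediate yield is C_{N,max}/C_{M0} = (k₁/k₂)^[k₂/(k₂−k₁)].
= (0.112/0.0570)^(0.0570/(0.0570−0.112)) = (1.965)^(-1.036) = 0.4966.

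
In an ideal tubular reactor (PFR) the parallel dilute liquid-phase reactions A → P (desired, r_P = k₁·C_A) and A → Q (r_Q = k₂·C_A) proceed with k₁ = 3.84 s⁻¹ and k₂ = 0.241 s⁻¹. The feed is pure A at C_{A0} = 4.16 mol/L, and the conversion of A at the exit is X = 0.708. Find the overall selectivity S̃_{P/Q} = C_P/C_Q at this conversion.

15.9

C_A = C_{A0}(1−X) = 1.215 mol/L.
Both paths are first order in A, so the instantaneous fraction to P is constant: dC_P/d(−C_A) = k₁/(k₁+k₂) = 0.9409.
C_P = 0.9409·(C_{A0}−C_A) = 0.9409×2.945 = 2.77 mol/L.
C_Q = (C_{A0}−C_A)−C_P = 0.1739 mol/L; S̃_{P/Q} = 2.771/0.1739 = 15.9.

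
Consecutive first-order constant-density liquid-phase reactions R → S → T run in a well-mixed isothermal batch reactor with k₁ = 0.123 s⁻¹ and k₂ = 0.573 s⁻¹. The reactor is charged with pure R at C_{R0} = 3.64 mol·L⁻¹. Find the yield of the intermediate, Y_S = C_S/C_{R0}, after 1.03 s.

The intermediate concentration in a first-order A→B→C sequence is C_S = k₁C_{R0}(e^(−k₁t) − e^(−k₂t))/(k₂−k₁).
e^(−k₁t) = e^(−0.123×1.03) = e^(−0.1267) = 0.8810; e^(−k₂t) = e^(−0.5902) = 0.5542.
C_S = 0.123×3.64/(0.573−0.123) × (0.8810−0.5542) = 0.9949×0.3268 = 0.3251 mol·L⁻¹.
Y_S = C_S/C_{R0} = 0.3251/3.64 = 0.0893.

0.0893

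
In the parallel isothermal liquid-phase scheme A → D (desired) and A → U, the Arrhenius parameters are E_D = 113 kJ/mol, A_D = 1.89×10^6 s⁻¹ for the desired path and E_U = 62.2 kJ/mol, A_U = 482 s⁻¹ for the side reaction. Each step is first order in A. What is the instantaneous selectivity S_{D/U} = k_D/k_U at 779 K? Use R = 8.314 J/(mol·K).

Since both paths have the same order in A, the concentration cancels and S_{D/U} = k_D/k_U = (A_D/A_U)·exp[(E_U−E_D)/(RT)].
(E_U−E_D)/(RT) = (62.2−113)×10³/(8.314×779) = -50800/6477 = -7.844.
k_D/k_U = (1.89×10^6/482)·exp(-7.844) = 3921 × 3.922×10^-4 = 1.54.
Since E_D > E_U, raising the temperature improves selectivity toward D.

1.54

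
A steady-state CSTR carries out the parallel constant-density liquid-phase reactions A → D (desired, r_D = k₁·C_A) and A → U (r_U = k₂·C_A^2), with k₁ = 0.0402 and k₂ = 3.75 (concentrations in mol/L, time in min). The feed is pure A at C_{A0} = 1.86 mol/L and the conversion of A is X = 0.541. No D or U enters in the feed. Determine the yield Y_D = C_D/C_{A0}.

0.00671

Exit C_A = C_{A0}(1−X) = 1.86×0.459 = 0.8537 mol/L.
Rates in a CSTR are evaluated at the outlet concentration: r_D = 0.0402×0.8537 = 0.03432, r_U = 3.75×0.8537^2 = 2.733.
Fraction of consumed A going to D: r_D/(r_D+r_U) = 0.01240.
C_D = 0.01240·C_{A0}·X = 0.01240×1.86×0.541 = 0.0125 mol/L; Y_D = C_D/C_{A0} = 0.00671.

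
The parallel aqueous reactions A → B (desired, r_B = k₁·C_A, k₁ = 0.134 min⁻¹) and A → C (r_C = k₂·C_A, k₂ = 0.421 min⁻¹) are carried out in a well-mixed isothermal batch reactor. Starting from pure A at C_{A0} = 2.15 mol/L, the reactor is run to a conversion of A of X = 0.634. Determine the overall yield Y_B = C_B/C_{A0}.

C_A = C_{A0}(1−X) = 0.7869 mol/L.
Both paths are first order in A, so the instantaneous fraction to B is constant: dC_B/d(−C_A) = k₁/(k₁+k₂) = 0.2414.
C_B = 0.2414·(C_{A0}−C_A) = 0.2414×1.363 = 0.329 mol/L.
Y_B = C_B/C_{A0} = 0.3291/2.15 = 0.153.

0.153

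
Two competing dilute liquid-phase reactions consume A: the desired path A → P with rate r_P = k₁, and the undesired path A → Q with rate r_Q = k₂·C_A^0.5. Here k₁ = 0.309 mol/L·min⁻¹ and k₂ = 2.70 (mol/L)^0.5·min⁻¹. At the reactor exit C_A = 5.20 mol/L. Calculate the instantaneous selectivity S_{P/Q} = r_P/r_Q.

0.0502

S_{P/Q} = r_P/r_Q = (k₁)/(k₂·C_A^0.5) = (k₁/k₂)·C_A^-0.5.
= (0.309) / (2.70×5.200^0.5) = 0.3090/6.157 = 0.0502.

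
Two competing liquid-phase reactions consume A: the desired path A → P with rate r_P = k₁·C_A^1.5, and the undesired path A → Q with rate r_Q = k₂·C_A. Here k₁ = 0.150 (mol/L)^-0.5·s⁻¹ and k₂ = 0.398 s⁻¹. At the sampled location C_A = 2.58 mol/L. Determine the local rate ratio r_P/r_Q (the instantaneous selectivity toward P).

S_{P/Q} = r_P/r_Q = (k₁·C_A^1.5)/(k₂·C_A) = (k₁/k₂)·C_A^0.5.
= (0.150×2.580^1.5) / (0.398×2.580) = 0.6216/1.027 = 0.605.

0.605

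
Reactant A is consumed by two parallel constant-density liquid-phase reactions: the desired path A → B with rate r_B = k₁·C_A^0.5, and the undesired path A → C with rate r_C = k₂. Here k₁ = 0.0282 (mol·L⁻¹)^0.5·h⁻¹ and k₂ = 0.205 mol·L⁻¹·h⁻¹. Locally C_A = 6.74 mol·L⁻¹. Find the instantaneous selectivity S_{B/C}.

S_{B/C} = r_B/r_C = (k₁·C_A^0.5)/(k₂) = (k₁/k₂)·C_A^0.5.
= (0.0282×6.740^0.5) / (0.205) = 0.07321/0.2050 = 0.357.
Since the desired path is higher order in A, keeping C_A high (PFR or concentrated feed) favours B.

0.357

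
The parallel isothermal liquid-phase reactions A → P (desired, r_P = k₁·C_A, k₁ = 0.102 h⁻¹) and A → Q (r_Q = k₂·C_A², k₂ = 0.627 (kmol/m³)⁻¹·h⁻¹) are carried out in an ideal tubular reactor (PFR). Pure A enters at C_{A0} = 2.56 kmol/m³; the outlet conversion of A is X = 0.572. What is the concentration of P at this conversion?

C_A = C_{A0}(1−X) = 1.096 kmol/m³.
Along a PFR/batch, dC_P/dC_A = −r_P/(r_P+r_Q) = −k₁/(k₁+k₂·C_A).
Integrating from C_{A0} to C_A: C_P = (0.102/0.627)·ln[(0.102+0.627·2.56)/(0.102+0.627·1.10)] = 0.1627·ln(1.707/0.7890) = 0.1256 kmol/m³.

0.126 kmol/m³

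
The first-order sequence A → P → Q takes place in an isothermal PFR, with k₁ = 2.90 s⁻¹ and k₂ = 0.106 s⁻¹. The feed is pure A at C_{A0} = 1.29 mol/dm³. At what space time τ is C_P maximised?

For first-order series the maximum of C_P occurs at τ_opt = ln(k₂/k₁)/(k₂−k₁).
= ln(0.106/2.90)/(0.106−2.90) = ln(0.03655)/-2.794 = -3.309/-2.794 = 1.18 s.

1.18 s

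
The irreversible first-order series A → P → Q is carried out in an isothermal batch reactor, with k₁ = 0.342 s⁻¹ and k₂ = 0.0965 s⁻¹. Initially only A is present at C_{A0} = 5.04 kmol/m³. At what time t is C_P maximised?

For first-order series the maximum of C_P occurs at t_opt = ln(k₂/k₁)/(k₂−k₁).
= ln(0.0965/0.342)/(0.0965−0.342) = ln(0.2822)/-0.2455 = -1.265/-0.2455 = 5.15 s.

5.15 s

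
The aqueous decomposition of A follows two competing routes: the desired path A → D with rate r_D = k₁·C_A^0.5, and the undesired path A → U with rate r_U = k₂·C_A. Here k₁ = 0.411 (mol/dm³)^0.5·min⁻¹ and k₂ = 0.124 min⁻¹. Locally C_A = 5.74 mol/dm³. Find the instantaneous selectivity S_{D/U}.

S_{D/U} = r_D/r_U = (k₁·C_A^0.5)/(k₂·C_A) = (k₁/k₂)·C_A^-0.5.
= (0.411×5.740^0.5) / (0.124×5.740) = 0.9847/0.7118 = 1.38.
The undesired path is higher order in A, so low C_A (CSTR or dilute feed) favours D.

1.38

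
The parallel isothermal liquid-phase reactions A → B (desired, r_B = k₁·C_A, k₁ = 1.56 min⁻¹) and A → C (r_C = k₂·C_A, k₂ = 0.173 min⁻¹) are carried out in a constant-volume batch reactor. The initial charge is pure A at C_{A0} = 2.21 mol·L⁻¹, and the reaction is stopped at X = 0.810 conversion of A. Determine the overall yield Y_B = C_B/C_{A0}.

C_A = C_{A0}(1−X) = 0.4199 mol·L⁻¹.
Both paths are first order in A, so the instantaneous fraction to B is constant: dC_B/d(−C_A) = k₁/(k₁+k₂) = 0.9002.
C_B = 0.9002·(C_{A0}−C_A) = 0.9002×1.790 = 1.61 mol·L⁻¹.
Y_B = C_B/C_{A0} = 1.611/2.21 = 0.729.

0.729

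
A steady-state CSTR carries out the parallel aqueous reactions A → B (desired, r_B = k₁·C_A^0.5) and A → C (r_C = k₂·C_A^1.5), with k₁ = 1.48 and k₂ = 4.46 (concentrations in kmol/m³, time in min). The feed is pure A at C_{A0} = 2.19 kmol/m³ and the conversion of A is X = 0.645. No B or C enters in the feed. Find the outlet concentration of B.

Exit C_A = C_{A0}(1−X) = 2.19×0.355 = 0.7774 kmol/m³.
A CSTR operates uniformly at the exit composition, giving r_B = 1.305 and r_C = 3.057 (each k·C_A^n at C_A = 0.7774).
Fraction of consumed A going to B: r_B/(r_B+r_C) = 0.2991.
C_B = 0.2991·C_{A0}·X = 0.2991×2.19×0.645 = 0.423 kmol/m³.

0.423 kmol/m³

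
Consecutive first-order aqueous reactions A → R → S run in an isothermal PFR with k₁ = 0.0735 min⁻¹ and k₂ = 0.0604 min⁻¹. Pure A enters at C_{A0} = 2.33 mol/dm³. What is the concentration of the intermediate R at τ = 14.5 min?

0.942 mol/dm³

Solving the coupled first-order balances gives C_R(τ) = [k₁/(k₂−k₁)]·C_{A0}·(e^(−k₁τ) − e^(−k₂τ)).
e^(−k₁τ) = e^(−0.0735×14.5) = e^(−1.066) = 0.3445; e^(−k₂τ) = e^(−0.8758) = 0.4165.
C_R = 0.0735×2.33/(0.0604−0.0735) × (0.3445−0.4165) = (-13.07)×(-0.07206) = 0.9420 mol/dm³.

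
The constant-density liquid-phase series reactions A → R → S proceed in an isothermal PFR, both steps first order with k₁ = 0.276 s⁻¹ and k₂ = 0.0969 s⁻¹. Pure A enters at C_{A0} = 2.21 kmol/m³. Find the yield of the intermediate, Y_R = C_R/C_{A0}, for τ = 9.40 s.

For first-order series with pure A initially, C_R(τ) = k₁C_{A0}/(k₂−k₁)·(e^(−k₁τ) − e^(−k₂τ)).
e^(−k₁τ) = e^(−0.276×9.40) = e^(−2.594) = 0.07469; e^(−k₂τ) = e^(−0.9109) = 0.4022.
C_R = 0.276×2.21/(0.0969−0.276) × (0.07469−0.4022) = (-3.406)×(-0.3275) = 1.115 kmol/m³.
Y_R = C_R/C_{A0} = 1.115/2.21 = 0.505.

0.505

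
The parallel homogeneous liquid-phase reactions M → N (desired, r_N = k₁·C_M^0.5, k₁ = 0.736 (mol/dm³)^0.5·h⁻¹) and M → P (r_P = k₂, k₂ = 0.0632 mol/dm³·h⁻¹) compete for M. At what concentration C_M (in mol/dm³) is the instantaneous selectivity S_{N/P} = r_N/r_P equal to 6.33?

S_{N/P} = (k₁/k₂)·C_M^0.5 ⇒ C_M = (S·k₂/k₁)^(2).
= (6.33×0.0632/0.736)^(2) = (0.5436)^(2) = 0.295 mol/dm³.

0.295 mol/dm³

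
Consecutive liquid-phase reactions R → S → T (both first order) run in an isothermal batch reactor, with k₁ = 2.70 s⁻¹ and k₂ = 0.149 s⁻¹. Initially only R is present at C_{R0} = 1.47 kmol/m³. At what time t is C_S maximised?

For first-order series the maximum of C_S occurs at t_opt = ln(k₂/k₁)/(k₂−k₁).
= ln(0.149/2.70)/(0.149−2.70) = ln(0.05519)/-2.551 = -2.897/-2.551 = 1.14 s.

1.14 s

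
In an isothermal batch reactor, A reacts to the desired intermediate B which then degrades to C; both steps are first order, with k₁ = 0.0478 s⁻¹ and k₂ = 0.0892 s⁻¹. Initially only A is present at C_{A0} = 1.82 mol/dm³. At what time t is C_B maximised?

15.1 s

The intermediate peaks when r₁ = r₂, i.e. k₁e^(−k₁t) = k₂e^(−k₂t), giving t_opt = ln(k₂/k₁)/(k₂−k₁).
= ln(0.0892/0.0478)/(0.0892−0.0478) = ln(1.866)/0.04140 = 0.6239/0.04140 = 15.1 s.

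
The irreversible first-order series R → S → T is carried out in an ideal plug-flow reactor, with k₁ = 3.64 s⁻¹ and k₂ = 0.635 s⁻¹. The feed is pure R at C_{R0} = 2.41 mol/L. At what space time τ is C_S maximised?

For first-order series the maximum of C_S occurs at τ_opt = ln(k₂/k₁)/(k₂−k₁).
= ln(0.635/3.64)/(0.635−3.64) = ln(0.1745)/-3.005 = -1.746/-3.005 = 0.581 s.

0.581 s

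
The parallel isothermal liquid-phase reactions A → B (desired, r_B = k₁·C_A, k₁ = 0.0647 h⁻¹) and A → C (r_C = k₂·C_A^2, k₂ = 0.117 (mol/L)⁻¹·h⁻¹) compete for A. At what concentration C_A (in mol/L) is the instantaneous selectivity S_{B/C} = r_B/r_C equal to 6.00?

S_{B/C} = (k₁/k₂)·C_A⁻¹ ⇒ C_A = (S·k₂/k₁)^(-1).
= (6.00×0.117/0.0647)^(-1) = (10.85)^(-1) = 0.0922 mol/L.

0.0922 mol/L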